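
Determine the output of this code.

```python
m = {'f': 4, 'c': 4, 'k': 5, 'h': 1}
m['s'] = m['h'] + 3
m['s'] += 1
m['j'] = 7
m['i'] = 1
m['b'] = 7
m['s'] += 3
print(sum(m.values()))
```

m['s'] = m['h']+3 = 4 → {'f': 4, 'c': 4, 'k': 5, 'h': 1, 's': 4}
m['s'] = 4+1 = 5 → {'f': 4, 'c': 4, 'k': 5, 'h': 1, 's': 5}
m['j'] = 7 → {'f': 4, 'c': 4, 'k': 5, 'h': 1, 's': 5, 'j': 7}
m['i'] = 1 → {'f': 4, 'c': 4, 'k': 5, 'h': 1, 's': 5, 'j': 7, 'i': 1}
m['b'] = 7 → {'f': 4, 'c': 4, 'k': 5, 'h': 1, 's': 5, 'j': 7, 'i': 1, 'b': 7}
m['s'] = 5+3 = 8 → {'f': 4, 'c': 4, 'k': 5, 'h': 1, 's': 8, 'j': 7, 'i': 1, 'b': 7}
sum of values = 37

37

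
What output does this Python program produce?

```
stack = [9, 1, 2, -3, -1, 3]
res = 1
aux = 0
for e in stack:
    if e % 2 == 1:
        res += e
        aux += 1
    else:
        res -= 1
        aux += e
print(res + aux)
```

e=9: odd, res = 1+9 = 10; aux=1
e=1: odd, res = 10+1 = 11; aux=2
e=2: not odd, res = 11-1 = 10; aux=4
e=-3: odd, res = 10+(-3) = 7; aux=5
e=-1: odd, res = 7+(-1) = 6; aux=6
e=3: odd, res = 6+3 = 9; aux=7
res+aux = 9+7 = 16

16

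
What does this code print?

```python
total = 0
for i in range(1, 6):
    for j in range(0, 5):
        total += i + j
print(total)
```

125

i=1,j=0: total = 0+1 = 1
i=1,j=1: total = 1+2 = 3
i=1,j=2: total = 3+3 = 6
i=1,j=3: total = 6+4 = 10
i=1,j=4: total = 10+5 = 15
i=2,j=0: total = 15+2 = 17
i=2,j=1: total = 17+3 = 20
i=2,j=2: total = 20+4 = 24
i=2,j=3: total = 24+5 = 29
i=2,j=4: total = 29+6 = 35
i=3,j=0: total = 35+3 = 38
i=3,j=1: total = 38+4 = 42
i=3,j=2: total = 42+5 = 47
i=3,j=3: total = 47+6 = 53
i=3,j=4: total = 53+7 = 60
i=4,j=0: total = 60+4 = 64
i=4,j=1: total = 64+5 = 69
i=4,j=2: total = 69+6 = 75
i=4,j=3: total = 75+7 = 82
i=4,j=4: total = 82+8 = 90
i=5,j=0: total = 90+5 = 95
i=5,j=1: total = 95+6 = 101
i=5,j=2: total = 101+7 = 108
i=5,j=3: total = 108+8 = 116
i=5,j=4: total = 116+9 = 125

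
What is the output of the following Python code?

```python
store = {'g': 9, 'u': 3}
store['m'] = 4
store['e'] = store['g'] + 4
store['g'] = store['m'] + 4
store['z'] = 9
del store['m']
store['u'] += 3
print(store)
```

{'g': 8, 'u': 6, 'e': 13, 'z': 9}

store['m'] = 4 → {'g': 9, 'u': 3, 'm': 4}
store['e'] = store['g']+4 = 13 → {'g': 9, 'u': 3, 'm': 4, 'e': 13}
store['g'] = store['m']+4 = 8 → {'g': 8, 'u': 3, 'm': 4, 'e': 13}
store['z'] = 9 → {'g': 8, 'u': 3, 'm': 4, 'e': 13, 'z': 9}
del 'm' → {'g': 8, 'u': 3, 'e': 13, 'z': 9}
store['u'] = 3+3 = 6 → {'g': 8, 'u': 6, 'e': 13, 'z': 9}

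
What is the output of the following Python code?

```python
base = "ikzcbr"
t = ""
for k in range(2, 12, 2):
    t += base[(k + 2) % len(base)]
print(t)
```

bizbi

k=2: add base[4]='b' → 'b'
k=4: add base[0]='i' → 'bi'
k=6: add base[2]='z' → 'biz'
k=8: add base[4]='b' → 'bizb'
k=10: add base[0]='i' → 'bizbi'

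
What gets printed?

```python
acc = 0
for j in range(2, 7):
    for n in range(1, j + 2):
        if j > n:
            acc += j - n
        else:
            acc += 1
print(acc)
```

j=2,n=1: 2>1, acc = 0+1 = 1
j=2,n=2: not 2>2, acc = 1+1 = 2
j=2,n=3: not 2>3, acc = 2+1 = 3
j=3,n=1: 3>1, acc = 3+2 = 5
j=3,n=2: 3>2, acc = 5+1 = 6
j=3,n=3: not 3>3, acc = 6+1 = 7
j=3,n=4: not 3>4, acc = 7+1 = 8
j=4,n=1: 4>1, acc = 8+3 = 11
j=4,n=2: 4>2, acc = 11+2 = 13
j=4,n=3: 4>3, acc = 13+1 = 14
j=4,n=4: not 4>4, acc = 14+1 = 15
j=4,n=5: not 4>5, acc = 15+1 = 16
j=5,n=1: 5>1, acc = 16+4 = 20
j=5,n=2: 5>2, acc = 20+3 = 23
j=5,n=3: 5>3, acc = 23+2 = 25
j=5,n=4: 5>4, acc = 25+1 = 26
j=5,n=5: not 5>5, acc = 26+1 = 27
j=5,n=6: not 5>6, acc = 27+1 = 28
j=6,n=1: 6>1, acc = 28+5 = 33
j=6,n=2: 6>2, acc = 33+4 = 37
j=6,n=3: 6>3, acc = 37+3 = 40
j=6,n=4: 6>4, acc = 40+2 = 42
j=6,n=5: 6>5, acc = 42+1 = 43
j=6,n=6: not 6>6, acc = 43+1 = 44
j=6,n=7: not 6>7, acc = 44+1 = 45

45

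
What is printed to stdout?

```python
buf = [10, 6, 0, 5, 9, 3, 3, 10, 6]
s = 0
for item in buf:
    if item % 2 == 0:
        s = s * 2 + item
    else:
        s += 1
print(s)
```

250

item=10: even, s = 0*2+10 = 10
item=6: even, s = 10*2+6 = 26
item=0: even, s = 26*2+0 = 52
item=5: not even, s = 52+1 = 53
item=9: not even, s = 53+1 = 54
item=3: not even, s = 54+1 = 55
item=3: not even, s = 55+1 = 56
item=10: even, s = 56*2+10 = 122
item=6: even, s = 122*2+6 = 250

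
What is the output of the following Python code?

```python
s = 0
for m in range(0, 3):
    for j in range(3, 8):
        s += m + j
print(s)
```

90

m=0,j=3: s = 0+3 = 3
m=0,j=4: s = 3+4 = 7
m=0,j=5: s = 7+5 = 12
m=0,j=6: s = 12+6 = 18
m=0,j=7: s = 18+7 = 25
m=1,j=3: s = 25+4 = 29
m=1,j=4: s = 29+5 = 34
m=1,j=5: s = 34+6 = 40
m=1,j=6: s = 40+7 = 47
m=1,j=7: s = 47+8 = 55
m=2,j=3: s = 55+5 = 60
m=2,j=4: s = 60+6 = 66
m=2,j=5: s = 66+7 = 73
m=2,j=6: s = 73+8 = 81
m=2,j=7: s = 81+9 = 90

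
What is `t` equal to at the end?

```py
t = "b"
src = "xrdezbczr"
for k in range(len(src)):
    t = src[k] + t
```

k=0: prepend 'x' → 'xb'
k=1: prepend 'r' → 'rxb'
k=2: prepend 'd' → 'drxb'
k=3: prepend 'e' → 'edrxb'
k=4: prepend 'z' → 'zedrxb'
k=5: prepend 'b' → 'bzedrxb'
k=6: prepend 'c' → 'cbzedrxb'
k=7: prepend 'z' → 'zcbzedrxb'
k=8: prepend 'r' → 'rzcbzedrxb'

'rzcbzedrxb'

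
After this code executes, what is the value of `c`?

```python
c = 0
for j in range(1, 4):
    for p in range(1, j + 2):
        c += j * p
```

j=1,p=1: c = 0+1 = 1
j=1,p=2: c = 1+2 = 3
j=2,p=1: c = 3+2 = 5
j=2,p=2: c = 5+4 = 9
j=2,p=3: c = 9+6 = 15
j=3,p=1: c = 15+3 = 18
j=3,p=2: c = 18+6 = 24
j=3,p=3: c = 24+9 = 33
j=3,p=4: c = 33+12 = 45

45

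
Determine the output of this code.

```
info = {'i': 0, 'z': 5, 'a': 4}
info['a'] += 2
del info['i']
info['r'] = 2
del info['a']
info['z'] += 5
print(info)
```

{'z': 10, 'r': 2}

info['a'] = 4+2 = 6 → {'i': 0, 'z': 5, 'a': 6}
del 'i' → {'z': 5, 'a': 6}
info['r'] = 2 → {'z': 5, 'a': 6, 'r': 2}
del 'a' → {'z': 5, 'r': 2}
info['z'] = 5+5 = 10 → {'z': 10, 'r': 2}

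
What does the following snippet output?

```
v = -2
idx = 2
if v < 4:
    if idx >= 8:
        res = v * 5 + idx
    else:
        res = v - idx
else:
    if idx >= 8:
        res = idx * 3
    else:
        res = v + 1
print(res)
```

-4

v=-2, idx=2
v < 4 is True; idx >= 8 is False
→ res = v - idx = -4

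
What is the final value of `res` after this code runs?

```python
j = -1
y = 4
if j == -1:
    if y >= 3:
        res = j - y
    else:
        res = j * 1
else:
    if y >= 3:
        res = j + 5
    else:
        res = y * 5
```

-5

j=-1, y=4
j == -1 is True; y >= 3 is True
→ res = j - y = -5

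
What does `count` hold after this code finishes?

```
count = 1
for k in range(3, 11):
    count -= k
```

-51

k=3: count = 1-3 = -2
k=4: count = (-2)-4 = -6
k=5: count = (-6)-5 = -11
k=6: count = (-11)-6 = -17
k=7: count = (-17)-7 = -24
k=8: count = (-24)-8 = -32
k=9: count = (-32)-9 = -41
k=10: count = (-41)-10 = -51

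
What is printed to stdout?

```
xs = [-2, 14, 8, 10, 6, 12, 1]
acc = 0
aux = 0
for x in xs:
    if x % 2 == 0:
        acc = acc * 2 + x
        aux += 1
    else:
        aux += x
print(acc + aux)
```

295

x=-2: even, acc = 0*2+(-2) = -2; aux=1
x=14: even, acc = (-2)*2+14 = 10; aux=2
x=8: even, acc = 10*2+8 = 28; aux=3
x=10: even, acc = 28*2+10 = 66; aux=4
x=6: even, acc = 66*2+6 = 138; aux=5
x=12: even, acc = 138*2+12 = 288; aux=6
x=1: not even; aux=7
acc+aux = 288+7 = 295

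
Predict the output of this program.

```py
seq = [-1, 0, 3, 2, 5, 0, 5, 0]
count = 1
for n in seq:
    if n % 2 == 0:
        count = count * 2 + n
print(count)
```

24

n=-1: not even
n=0: even, count = 1*2+0 = 2
n=3: not even
n=2: even, count = 2*2+2 = 6
n=5: not even
n=0: even, count = 6*2+0 = 12
n=5: not even
n=0: even, count = 12*2+0 = 24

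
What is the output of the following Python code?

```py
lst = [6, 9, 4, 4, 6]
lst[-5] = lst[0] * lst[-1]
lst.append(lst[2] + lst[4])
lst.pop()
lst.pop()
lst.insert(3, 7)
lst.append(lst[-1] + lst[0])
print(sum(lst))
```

100

lst[-5] = lst[0]*lst[-1] = 6*6 = 36 → [36, 9, 4, 4, 6]
append lst[2]+lst[4] = 4+6 = 10 → [36, 9, 4, 4, 6, 10]
pop() removes 10 → [36, 9, 4, 4, 6]
pop() removes 6 → [36, 9, 4, 4]
insert 7 at 3 → [36, 9, 4, 7, 4]
append lst[-1]+lst[0] = 4+36 = 40 → [36, 9, 4, 7, 4, 40]
sum = 100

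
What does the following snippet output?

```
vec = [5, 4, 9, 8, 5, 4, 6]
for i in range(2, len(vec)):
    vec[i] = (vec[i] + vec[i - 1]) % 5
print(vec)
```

[5, 4, 3, 1, 1, 0, 1]

i=2: vec[2] = (9+4)%5 = 3 → [5, 4, 3, 8, 5, 4, 6]
i=3: vec[3] = (8+3)%5 = 1 → [5, 4, 3, 1, 5, 4, 6]
i=4: vec[4] = (5+1)%5 = 1 → [5, 4, 3, 1, 1, 4, 6]
i=5: vec[5] = (4+1)%5 = 0 → [5, 4, 3, 1, 1, 0, 6]
i=6: vec[6] = (6+0)%5 = 1 → [5, 4, 3, 1, 1, 0, 1]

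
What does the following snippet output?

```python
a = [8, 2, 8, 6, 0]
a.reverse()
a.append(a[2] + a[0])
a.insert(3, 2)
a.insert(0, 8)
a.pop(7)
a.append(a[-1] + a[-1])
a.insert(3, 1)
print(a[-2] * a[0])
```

64

reverse → [0, 6, 8, 2, 8]
append a[2]+a[0] = 8+0 = 8 → [0, 6, 8, 2, 8, 8]
insert 2 at 3 → [0, 6, 8, 2, 2, 8, 8]
insert 8 at 0 → [8, 0, 6, 8, 2, 2, 8, 8]
pop(7) removes 8 → [8, 0, 6, 8, 2, 2, 8]
append a[-1]+a[-1] = 8+8 = 16 → [8, 0, 6, 8, 2, 2, 8, 16]
insert 1 at 3 → [8, 0, 6, 1, 8, 2, 2, 8, 16]
a[-2]*a[0] = 8*8 = 64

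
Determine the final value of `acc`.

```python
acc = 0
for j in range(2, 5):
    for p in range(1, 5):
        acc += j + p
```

j=2,p=1: acc = 0+3 = 3
j=2,p=2: acc = 3+4 = 7
j=2,p=3: acc = 7+5 = 12
j=2,p=4: acc = 12+6 = 18
j=3,p=1: acc = 18+4 = 22
j=3,p=2: acc = 22+5 = 27
j=3,p=3: acc = 27+6 = 33
j=3,p=4: acc = 33+7 = 40
j=4,p=1: acc = 40+5 = 45
j=4,p=2: acc = 45+6 = 51
j=4,p=3: acc = 51+7 = 58
j=4,p=4: acc = 58+8 = 66

66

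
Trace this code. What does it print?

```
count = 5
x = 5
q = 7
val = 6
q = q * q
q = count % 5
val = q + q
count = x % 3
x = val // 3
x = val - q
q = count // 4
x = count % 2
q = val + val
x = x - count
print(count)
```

q = 7*7 = 49
q = 5%5 = 0
val = 0+0 = 0
count = 5%3 = 2
x = 0//3 = 0
x = 0-0 = 0
q = 2//4 = 0
x = 2%2 = 0
q = 0+0 = 0
x = 0-2 = -2

2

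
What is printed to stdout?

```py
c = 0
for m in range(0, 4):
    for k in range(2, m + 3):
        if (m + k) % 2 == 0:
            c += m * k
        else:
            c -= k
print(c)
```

28

m=0,k=2: even sum, c = 0+0 = 0
m=1,k=2: odd sum, c = 0-2 = -2
m=1,k=3: even sum, c = (-2)+3 = 1
m=2,k=2: even sum, c = 1+4 = 5
m=2,k=3: odd sum, c = 5-3 = 2
m=2,k=4: even sum, c = 2+8 = 10
m=3,k=2: odd sum, c = 10-2 = 8
m=3,k=3: even sum, c = 8+9 = 17
m=3,k=4: odd sum, c = 17-4 = 13
m=3,k=5: even sum, c = 13+15 = 28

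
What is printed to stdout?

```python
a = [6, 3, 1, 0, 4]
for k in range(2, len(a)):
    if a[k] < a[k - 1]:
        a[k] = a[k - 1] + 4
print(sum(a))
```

42

k=2: 1<3, a[2] = 3+4 = 7 → [6, 3, 7, 0, 4]
k=3: 0<7, a[3] = 7+4 = 11 → [6, 3, 7, 11, 4]
k=4: 4<11, a[4] = 11+4 = 15 → [6, 3, 7, 11, 15]
sum = 42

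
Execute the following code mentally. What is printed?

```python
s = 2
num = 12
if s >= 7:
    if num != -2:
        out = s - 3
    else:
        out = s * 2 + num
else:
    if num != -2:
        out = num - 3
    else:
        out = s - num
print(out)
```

s=2, num=12
s >= 7 is False; num != -2 is True
→ out = num - 3 = 9

9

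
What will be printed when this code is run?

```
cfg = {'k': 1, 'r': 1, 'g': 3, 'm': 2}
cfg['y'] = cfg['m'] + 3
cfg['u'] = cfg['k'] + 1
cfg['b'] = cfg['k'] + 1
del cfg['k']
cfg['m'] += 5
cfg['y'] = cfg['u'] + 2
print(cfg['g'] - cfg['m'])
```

cfg['y'] = cfg['m']+3 = 5 → {'k': 1, 'r': 1, 'g': 3, 'm': 2, 'y': 5}
cfg['u'] = cfg['k']+1 = 2 → {'k': 1, 'r': 1, 'g': 3, 'm': 2, 'y': 5, 'u': 2}
cfg['b'] = cfg['k']+1 = 2 → {'k': 1, 'r': 1, 'g': 3, 'm': 2, 'y': 5, 'u': 2, 'b': 2}
del 'k' → {'r': 1, 'g': 3, 'm': 2, 'y': 5, 'u': 2, 'b': 2}
cfg['m'] = 2+5 = 7 → {'r': 1, 'g': 3, 'm': 7, 'y': 5, 'u': 2, 'b': 2}
cfg['y'] = cfg['u']+2 = 4 → {'r': 1, 'g': 3, 'm': 7, 'y': 4, 'u': 2, 'b': 2}
cfg['g']-cfg['m'] = 3-7 = -4

-4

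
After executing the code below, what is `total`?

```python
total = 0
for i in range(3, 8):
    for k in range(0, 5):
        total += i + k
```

i=3,k=0: total = 0+3 = 3
i=3,k=1: total = 3+4 = 7
i=3,k=2: total = 7+5 = 12
i=3,k=3: total = 12+6 = 18
i=3,k=4: total = 18+7 = 25
i=4,k=0: total = 25+4 = 29
i=4,k=1: total = 29+5 = 34
i=4,k=2: total = 34+6 = 40
i=4,k=3: total = 40+7 = 47
i=4,k=4: total = 47+8 = 55
i=5,k=0: total = 55+5 = 60
i=5,k=1: total = 60+6 = 66
i=5,k=2: total = 66+7 = 73
i=5,k=3: total = 73+8 = 81
i=5,k=4: total = 81+9 = 90
i=6,k=0: total = 90+6 = 96
i=6,k=1: total = 96+7 = 103
i=6,k=2: total = 103+8 = 111
i=6,k=3: total = 111+9 = 120
i=6,k=4: total = 120+10 = 130
i=7,k=0: total = 130+7 = 137
i=7,k=1: total = 137+8 = 145
i=7,k=2: total = 145+9 = 154
i=7,k=3: total = 154+10 = 164
i=7,k=4: total = 164+11 = 175

175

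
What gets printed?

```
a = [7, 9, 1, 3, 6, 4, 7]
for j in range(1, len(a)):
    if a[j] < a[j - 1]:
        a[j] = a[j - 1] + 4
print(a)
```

[7, 9, 13, 17, 21, 25, 29]

j=1: 9>=7, unchanged → [7, 9, 1, 3, 6, 4, 7]
j=2: 1<9, a[2] = 9+4 = 13 → [7, 9, 13, 3, 6, 4, 7]
j=3: 3<13, a[3] = 13+4 = 17 → [7, 9, 13, 17, 6, 4, 7]
j=4: 6<17, a[4] = 17+4 = 21 → [7, 9, 13, 17, 21, 4, 7]
j=5: 4<21, a[5] = 21+4 = 25 → [7, 9, 13, 17, 21, 25, 7]
j=6: 7<25, a[6] = 25+4 = 29 → [7, 9, 13, 17, 21, 25, 29]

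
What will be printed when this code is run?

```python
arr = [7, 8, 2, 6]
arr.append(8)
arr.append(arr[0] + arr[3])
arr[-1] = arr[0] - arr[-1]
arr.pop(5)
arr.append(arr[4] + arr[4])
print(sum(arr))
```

47

append 8 → [7, 8, 2, 6, 8]
append arr[0]+arr[3] = 7+6 = 13 → [7, 8, 2, 6, 8, 13]
arr[-1] = arr[0]-arr[-1] = 7-13 = -6 → [7, 8, 2, 6, 8, -6]
pop(5) removes -6 → [7, 8, 2, 6, 8]
append arr[4]+arr[4] = 8+8 = 16 → [7, 8, 2, 6, 8, 16]
sum = 47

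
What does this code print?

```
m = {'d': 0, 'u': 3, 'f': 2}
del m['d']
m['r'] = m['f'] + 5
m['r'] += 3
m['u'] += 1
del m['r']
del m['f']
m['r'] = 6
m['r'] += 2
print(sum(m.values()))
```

del 'd' → {'u': 3, 'f': 2}
m['r'] = m['f']+5 = 7 → {'u': 3, 'f': 2, 'r': 7}
m['r'] = 7+3 = 10 → {'u': 3, 'f': 2, 'r': 10}
m['u'] = 3+1 = 4 → {'u': 4, 'f': 2, 'r': 10}
del 'r' → {'u': 4, 'f': 2}
del 'f' → {'u': 4}
m['r'] = 6 → {'u': 4, 'r': 6}
m['r'] = 6+2 = 8 → {'u': 4, 'r': 8}
sum of values = 12

12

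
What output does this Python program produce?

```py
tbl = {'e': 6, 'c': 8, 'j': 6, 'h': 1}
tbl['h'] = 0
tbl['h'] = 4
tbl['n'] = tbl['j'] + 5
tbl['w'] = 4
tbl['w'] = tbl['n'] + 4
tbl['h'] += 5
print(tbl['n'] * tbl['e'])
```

tbl['h'] = 0 → {'e': 6, 'c': 8, 'j': 6, 'h': 0}
tbl['h'] = 4 → {'e': 6, 'c': 8, 'j': 6, 'h': 4}
tbl['n'] = tbl['j']+5 = 11 → {'e': 6, 'c': 8, 'j': 6, 'h': 4, 'n': 11}
tbl['w'] = 4 → {'e': 6, 'c': 8, 'j': 6, 'h': 4, 'n': 11, 'w': 4}
tbl['w'] = tbl['n']+4 = 15 → {'e': 6, 'c': 8, 'j': 6, 'h': 4, 'n': 11, 'w': 15}
tbl['h'] = 4+5 = 9 → {'e': 6, 'c': 8, 'j': 6, 'h': 9, 'n': 11, 'w': 15}
tbl['n']*tbl['e'] = 11*6 = 66

66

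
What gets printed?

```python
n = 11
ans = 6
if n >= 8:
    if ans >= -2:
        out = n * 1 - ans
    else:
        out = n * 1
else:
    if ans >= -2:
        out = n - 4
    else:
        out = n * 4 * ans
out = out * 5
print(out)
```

25

n=11, ans=6
n >= 8 is True; ans >= -2 is True
→ out = n * 1 - ans = 5
out = 5*5 = 25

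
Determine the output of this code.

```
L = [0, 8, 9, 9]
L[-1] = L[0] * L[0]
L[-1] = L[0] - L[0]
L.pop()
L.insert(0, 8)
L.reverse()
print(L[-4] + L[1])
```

17

L[-1] = L[0]*L[0] = 0*0 = 0 → [0, 8, 9, 0]
L[-1] = L[0]-L[0] = 0-0 = 0 → [0, 8, 9, 0]
pop() removes 0 → [0, 8, 9]
insert 8 at 0 → [8, 0, 8, 9]
reverse → [9, 8, 0, 8]
L[-4]+L[1] = 9+8 = 17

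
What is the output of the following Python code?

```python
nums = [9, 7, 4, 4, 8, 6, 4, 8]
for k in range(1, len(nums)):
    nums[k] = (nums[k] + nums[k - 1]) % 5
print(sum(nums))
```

k=1: nums[1] = (7+9)%5 = 1 → [9, 1, 4, 4, 8, 6, 4, 8]
k=2: nums[2] = (4+1)%5 = 0 → [9, 1, 0, 4, 8, 6, 4, 8]
k=3: nums[3] = (4+0)%5 = 4 → [9, 1, 0, 4, 8, 6, 4, 8]
k=4: nums[4] = (8+4)%5 = 2 → [9, 1, 0, 4, 2, 6, 4, 8]
k=5: nums[5] = (6+2)%5 = 3 → [9, 1, 0, 4, 2, 3, 4, 8]
k=6: nums[6] = (4+3)%5 = 2 → [9, 1, 0, 4, 2, 3, 2, 8]
k=7: nums[7] = (8+2)%5 = 0 → [9, 1, 0, 4, 2, 3, 2, 0]
sum = 21

21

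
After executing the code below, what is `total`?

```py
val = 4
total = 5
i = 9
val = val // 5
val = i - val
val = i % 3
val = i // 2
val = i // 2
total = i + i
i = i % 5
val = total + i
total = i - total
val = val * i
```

val = 4//5 = 0
val = 9-0 = 9
val = 9%3 = 0
val = 9//2 = 4
val = 9//2 = 4
total = 9+9 = 18
i = 9%5 = 4
val = 18+4 = 22
total = 4-18 = -14
val = 22*4 = 88

-14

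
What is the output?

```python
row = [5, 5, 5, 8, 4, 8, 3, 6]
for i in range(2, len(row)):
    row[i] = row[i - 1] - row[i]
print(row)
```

[5, 5, 0, -8, -12, -20, -23, -29]

i=2: row[2] = 5-5 = 0 → [5, 5, 0, 8, 4, 8, 3, 6]
i=3: row[3] = 0-8 = -8 → [5, 5, 0, -8, 4, 8, 3, 6]
i=4: row[4] = (-8)-4 = -12 → [5, 5, 0, -8, -12, 8, 3, 6]
i=5: row[5] = (-12)-8 = -20 → [5, 5, 0, -8, -12, -20, 3, 6]
i=6: row[6] = (-20)-3 = -23 → [5, 5, 0, -8, -12, -20, -23, 6]
i=7: row[7] = (-23)-6 = -29 → [5, 5, 0, -8, -12, -20, -23, -29]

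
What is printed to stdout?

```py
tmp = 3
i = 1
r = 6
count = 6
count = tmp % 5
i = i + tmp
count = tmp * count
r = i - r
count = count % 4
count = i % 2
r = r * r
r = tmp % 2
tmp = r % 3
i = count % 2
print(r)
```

1

count = 3%5 = 3
i = 1+3 = 4
count = 3*3 = 9
r = 4-6 = -2
count = 9%4 = 1
count = 4%2 = 0
r = (-2)*(-2) = 4
r = 3%2 = 1
tmp = 1%3 = 1
i = 0%2 = 0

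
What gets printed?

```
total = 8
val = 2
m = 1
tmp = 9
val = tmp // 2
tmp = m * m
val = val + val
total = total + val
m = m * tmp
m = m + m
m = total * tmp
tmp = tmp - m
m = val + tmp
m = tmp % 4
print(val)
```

8

val = 9//2 = 4
tmp = 1*1 = 1
val = 4+4 = 8
total = 8+8 = 16
m = 1*1 = 1
m = 1+1 = 2
m = 16*1 = 16
tmp = 1-16 = -15
m = 8+(-15) = -7
m = (-15)%4 = 1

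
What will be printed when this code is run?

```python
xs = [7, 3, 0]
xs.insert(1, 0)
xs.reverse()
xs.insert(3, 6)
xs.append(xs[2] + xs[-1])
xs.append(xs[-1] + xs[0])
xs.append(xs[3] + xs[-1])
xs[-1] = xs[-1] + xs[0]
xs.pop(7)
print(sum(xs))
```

insert 0 at 1 → [7, 0, 3, 0]
reverse → [0, 3, 0, 7]
insert 6 at 3 → [0, 3, 0, 6, 7]
append xs[2]+xs[-1] = 0+7 = 7 → [0, 3, 0, 6, 7, 7]
append xs[-1]+xs[0] = 7+0 = 7 → [0, 3, 0, 6, 7, 7, 7]
append xs[3]+xs[-1] = 6+7 = 13 → [0, 3, 0, 6, 7, 7, 7, 13]
xs[-1] = xs[-1]+xs[0] = 13+0 = 13 → [0, 3, 0, 6, 7, 7, 7, 13]
pop(7) removes 13 → [0, 3, 0, 6, 7, 7, 7]
sum = 30

30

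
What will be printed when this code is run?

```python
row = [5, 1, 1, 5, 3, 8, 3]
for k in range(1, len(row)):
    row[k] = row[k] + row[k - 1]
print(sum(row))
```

k=1: row[1] = 1+5 = 6 → [5, 6, 1, 5, 3, 8, 3]
k=2: row[2] = 1+6 = 7 → [5, 6, 7, 5, 3, 8, 3]
k=3: row[3] = 5+7 = 12 → [5, 6, 7, 12, 3, 8, 3]
k=4: row[4] = 3+12 = 15 → [5, 6, 7, 12, 15, 8, 3]
k=5: row[5] = 8+15 = 23 → [5, 6, 7, 12, 15, 23, 3]
k=6: row[6] = 3+23 = 26 → [5, 6, 7, 12, 15, 23, 26]
sum = 94

94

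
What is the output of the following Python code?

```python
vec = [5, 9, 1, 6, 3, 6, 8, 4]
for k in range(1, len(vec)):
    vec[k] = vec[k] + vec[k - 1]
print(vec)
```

[5, 14, 15, 21, 24, 30, 38, 42]

k=1: vec[1] = 9+5 = 14 → [5, 14, 1, 6, 3, 6, 8, 4]
k=2: vec[2] = 1+14 = 15 → [5, 14, 15, 6, 3, 6, 8, 4]
k=3: vec[3] = 6+15 = 21 → [5, 14, 15, 21, 3, 6, 8, 4]
k=4: vec[4] = 3+21 = 24 → [5, 14, 15, 21, 24, 6, 8, 4]
k=5: vec[5] = 6+24 = 30 → [5, 14, 15, 21, 24, 30, 8, 4]
k=6: vec[6] = 8+30 = 38 → [5, 14, 15, 21, 24, 30, 38, 4]
k=7: vec[7] = 4+38 = 42 → [5, 14, 15, 21, 24, 30, 38, 42]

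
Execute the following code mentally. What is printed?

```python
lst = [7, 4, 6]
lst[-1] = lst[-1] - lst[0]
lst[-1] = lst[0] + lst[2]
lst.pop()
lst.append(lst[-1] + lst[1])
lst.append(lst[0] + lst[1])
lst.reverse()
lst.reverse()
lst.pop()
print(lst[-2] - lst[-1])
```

lst[-1] = lst[-1]-lst[0] = 6-7 = -1 → [7, 4, -1]
lst[-1] = lst[0]+lst[2] = 7+(-1) = 6 → [7, 4, 6]
pop() removes 6 → [7, 4]
append lst[-1]+lst[1] = 4+4 = 8 → [7, 4, 8]
append lst[0]+lst[1] = 7+4 = 11 → [7, 4, 8, 11]
reverse → [11, 8, 4, 7]
reverse → [7, 4, 8, 11]
pop() removes 11 → [7, 4, 8]
lst[-2]-lst[-1] = 4-8 = -4

-4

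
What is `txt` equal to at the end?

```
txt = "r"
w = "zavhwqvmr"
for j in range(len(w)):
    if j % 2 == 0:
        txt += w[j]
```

'rzvwvr'

j=0: add 'z' → 'rz'
j=1: skip
j=2: add 'v' → 'rzv'
j=3: skip
j=4: add 'w' → 'rzvw'
j=5: skip
j=6: add 'v' → 'rzvwv'
j=7: skip
j=8: add 'r' → 'rzvwvr'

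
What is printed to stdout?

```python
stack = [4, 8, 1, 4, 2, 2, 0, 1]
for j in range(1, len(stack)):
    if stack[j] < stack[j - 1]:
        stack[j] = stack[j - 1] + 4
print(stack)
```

j=1: 8>=4, unchanged → [4, 8, 1, 4, 2, 2, 0, 1]
j=2: 1<8, stack[2] = 8+4 = 12 → [4, 8, 12, 4, 2, 2, 0, 1]
j=3: 4<12, stack[3] = 12+4 = 16 → [4, 8, 12, 16, 2, 2, 0, 1]
j=4: 2<16, stack[4] = 16+4 = 20 → [4, 8, 12, 16, 20, 2, 0, 1]
j=5: 2<20, stack[5] = 20+4 = 24 → [4, 8, 12, 16, 20, 24, 0, 1]
j=6: 0<24, stack[6] = 24+4 = 28 → [4, 8, 12, 16, 20, 24, 28, 1]
j=7: 1<28, stack[7] = 28+4 = 32 → [4, 8, 12, 16, 20, 24, 28, 32]

[4, 8, 12, 16, 20, 24, 28, 32]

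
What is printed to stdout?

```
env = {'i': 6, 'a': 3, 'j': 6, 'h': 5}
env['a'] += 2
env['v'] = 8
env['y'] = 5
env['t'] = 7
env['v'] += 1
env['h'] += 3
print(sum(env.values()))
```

env['a'] = 3+2 = 5 → {'i': 6, 'a': 5, 'j': 6, 'h': 5}
env['v'] = 8 → {'i': 6, 'a': 5, 'j': 6, 'h': 5, 'v': 8}
env['y'] = 5 → {'i': 6, 'a': 5, 'j': 6, 'h': 5, 'v': 8, 'y': 5}
env['t'] = 7 → {'i': 6, 'a': 5, 'j': 6, 'h': 5, 'v': 8, 'y': 5, 't': 7}
env['v'] = 8+1 = 9 → {'i': 6, 'a': 5, 'j': 6, 'h': 5, 'v': 9, 'y': 5, 't': 7}
env['h'] = 5+3 = 8 → {'i': 6, 'a': 5, 'j': 6, 'h': 8, 'v': 9, 'y': 5, 't': 7}
sum of values = 46

46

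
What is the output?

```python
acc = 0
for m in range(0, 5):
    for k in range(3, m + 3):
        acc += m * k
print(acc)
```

125

m=1,k=3: acc = 0+3 = 3
m=2,k=3: acc = 3+6 = 9
m=2,k=4: acc = 9+8 = 17
m=3,k=3: acc = 17+9 = 26
m=3,k=4: acc = 26+12 = 38
m=3,k=5: acc = 38+15 = 53
m=4,k=3: acc = 53+12 = 65
m=4,k=4: acc = 65+16 = 81
m=4,k=5: acc = 81+20 = 101
m=4,k=6: acc = 101+24 = 125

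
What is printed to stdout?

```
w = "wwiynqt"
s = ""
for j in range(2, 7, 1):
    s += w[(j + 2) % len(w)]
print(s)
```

j=2: add w[4]='n' → 'n'
j=3: add w[5]='q' → 'nq'
j=4: add w[6]='t' → 'nqt'
j=5: add w[0]='w' → 'nqtw'
j=6: add w[1]='w' → 'nqtww'

nqtww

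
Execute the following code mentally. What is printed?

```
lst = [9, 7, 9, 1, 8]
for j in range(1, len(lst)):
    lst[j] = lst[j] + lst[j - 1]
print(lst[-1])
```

34

j=1: lst[1] = 7+9 = 16 → [9, 16, 9, 1, 8]
j=2: lst[2] = 9+16 = 25 → [9, 16, 25, 1, 8]
j=3: lst[3] = 1+25 = 26 → [9, 16, 25, 26, 8]
j=4: lst[4] = 8+26 = 34 → [9, 16, 25, 26, 34]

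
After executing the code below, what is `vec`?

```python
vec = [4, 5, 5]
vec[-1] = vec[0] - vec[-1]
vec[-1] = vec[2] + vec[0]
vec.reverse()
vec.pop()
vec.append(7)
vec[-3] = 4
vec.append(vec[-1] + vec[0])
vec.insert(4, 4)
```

vec[-1] = vec[0]-vec[-1] = 4-5 = -1 → [4, 5, -1]
vec[-1] = vec[2]+vec[0] = (-1)+4 = 3 → [4, 5, 3]
reverse → [3, 5, 4]
pop() removes 4 → [3, 5]
append 7 → [3, 5, 7]
vec[-3] = 4 → [4, 5, 7]
append vec[-1]+vec[0] = 7+4 = 11 → [4, 5, 7, 11]
insert 4 at 4 → [4, 5, 7, 11, 4]

[4, 5, 7, 11, 4]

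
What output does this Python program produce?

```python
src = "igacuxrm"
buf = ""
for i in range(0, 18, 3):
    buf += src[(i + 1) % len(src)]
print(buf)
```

i=0: add src[1]='g' → 'g'
i=3: add src[4]='u' → 'gu'
i=6: add src[7]='m' → 'gum'
i=9: add src[2]='a' → 'guma'
i=12: add src[5]='x' → 'gumax'
i=15: add src[0]='i' → 'gumaxi'

gumaxi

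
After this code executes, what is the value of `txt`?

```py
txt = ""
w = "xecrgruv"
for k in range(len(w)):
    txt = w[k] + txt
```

'vurgrcex'

k=0: prepend 'x' → 'x'
k=1: prepend 'e' → 'ex'
k=2: prepend 'c' → 'cex'
k=3: prepend 'r' → 'rcex'
k=4: prepend 'g' → 'grcex'
k=5: prepend 'r' → 'rgrcex'
k=6: prepend 'u' → 'urgrcex'
k=7: prepend 'v' → 'vurgrcex'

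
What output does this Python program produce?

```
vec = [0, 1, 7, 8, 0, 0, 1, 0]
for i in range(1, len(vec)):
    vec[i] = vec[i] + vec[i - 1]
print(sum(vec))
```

91

i=1: vec[1] = 1+0 = 1 → [0, 1, 7, 8, 0, 0, 1, 0]
i=2: vec[2] = 7+1 = 8 → [0, 1, 8, 8, 0, 0, 1, 0]
i=3: vec[3] = 8+8 = 16 → [0, 1, 8, 16, 0, 0, 1, 0]
i=4: vec[4] = 0+16 = 16 → [0, 1, 8, 16, 16, 0, 1, 0]
i=5: vec[5] = 0+16 = 16 → [0, 1, 8, 16, 16, 16, 1, 0]
i=6: vec[6] = 1+16 = 17 → [0, 1, 8, 16, 16, 16, 17, 0]
i=7: vec[7] = 0+17 = 17 → [0, 1, 8, 16, 16, 16, 17, 17]
sum = 91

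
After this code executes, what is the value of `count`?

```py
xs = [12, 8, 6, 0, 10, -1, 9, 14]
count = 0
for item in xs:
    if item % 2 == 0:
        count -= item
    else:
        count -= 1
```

-52

item=12: even, count = 0-12 = -12
item=8: even, count = (-12)-8 = -20
item=6: even, count = (-20)-6 = -26
item=0: even, count = (-26)-0 = -26
item=10: even, count = (-26)-10 = -36
item=-1: not even, count = (-36)-1 = -37
item=9: not even, count = (-37)-1 = -38
item=14: even, count = (-38)-14 = -52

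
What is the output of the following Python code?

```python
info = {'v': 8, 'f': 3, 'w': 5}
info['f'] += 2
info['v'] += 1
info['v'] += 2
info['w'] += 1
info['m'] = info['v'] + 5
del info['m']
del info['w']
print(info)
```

{'v': 11, 'f': 5}

info['f'] = 3+2 = 5 → {'v': 8, 'f': 5, 'w': 5}
info['v'] = 8+1 = 9 → {'v': 9, 'f': 5, 'w': 5}
info['v'] = 9+2 = 11 → {'v': 11, 'f': 5, 'w': 5}
info['w'] = 5+1 = 6 → {'v': 11, 'f': 5, 'w': 6}
info['m'] = info['v']+5 = 16 → {'v': 11, 'f': 5, 'w': 6, 'm': 16}
del 'm' → {'v': 11, 'f': 5, 'w': 6}
del 'w' → {'v': 11, 'f': 5}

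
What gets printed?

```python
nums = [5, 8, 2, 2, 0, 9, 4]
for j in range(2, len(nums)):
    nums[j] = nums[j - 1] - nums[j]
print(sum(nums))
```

13

j=2: nums[2] = 8-2 = 6 → [5, 8, 6, 2, 0, 9, 4]
j=3: nums[3] = 6-2 = 4 → [5, 8, 6, 4, 0, 9, 4]
j=4: nums[4] = 4-0 = 4 → [5, 8, 6, 4, 4, 9, 4]
j=5: nums[5] = 4-9 = -5 → [5, 8, 6, 4, 4, -5, 4]
j=6: nums[6] = (-5)-4 = -9 → [5, 8, 6, 4, 4, -5, -9]
sum = 13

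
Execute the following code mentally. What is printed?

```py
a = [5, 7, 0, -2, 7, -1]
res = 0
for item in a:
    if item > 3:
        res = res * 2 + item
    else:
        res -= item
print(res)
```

46

item=5: >3, res = 0*2+5 = 5
item=7: >3, res = 5*2+7 = 17
item=0: not >3, res = 17-0 = 17
item=-2: not >3, res = 17-(-2) = 19
item=7: >3, res = 19*2+7 = 45
item=-1: not >3, res = 45-(-1) = 46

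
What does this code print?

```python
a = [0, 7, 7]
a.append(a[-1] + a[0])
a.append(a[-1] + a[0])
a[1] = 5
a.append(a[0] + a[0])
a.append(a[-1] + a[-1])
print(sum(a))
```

append a[-1]+a[0] = 7+0 = 7 → [0, 7, 7, 7]
append a[-1]+a[0] = 7+0 = 7 → [0, 7, 7, 7, 7]
a[1] = 5 → [0, 5, 7, 7, 7]
append a[0]+a[0] = 0+0 = 0 → [0, 5, 7, 7, 7, 0]
append a[-1]+a[-1] = 0+0 = 0 → [0, 5, 7, 7, 7, 0, 0]
sum = 26

26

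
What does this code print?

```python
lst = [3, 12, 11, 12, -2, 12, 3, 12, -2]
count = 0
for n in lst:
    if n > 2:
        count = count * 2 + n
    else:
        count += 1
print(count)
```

n=3: >2, count = 0*2+3 = 3
n=12: >2, count = 3*2+12 = 18
n=11: >2, count = 18*2+11 = 47
n=12: >2, count = 47*2+12 = 106
n=-2: not >2, count = 106+1 = 107
n=12: >2, count = 107*2+12 = 226
n=3: >2, count = 226*2+3 = 455
n=12: >2, count = 455*2+12 = 922
n=-2: not >2, count = 922+1 = 923

923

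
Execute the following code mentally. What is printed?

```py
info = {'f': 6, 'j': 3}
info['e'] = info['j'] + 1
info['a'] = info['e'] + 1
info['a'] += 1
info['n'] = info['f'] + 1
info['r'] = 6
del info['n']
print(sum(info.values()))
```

25

info['e'] = info['j']+1 = 4 → {'f': 6, 'j': 3, 'e': 4}
info['a'] = info['e']+1 = 5 → {'f': 6, 'j': 3, 'e': 4, 'a': 5}
info['a'] = 5+1 = 6 → {'f': 6, 'j': 3, 'e': 4, 'a': 6}
info['n'] = info['f']+1 = 7 → {'f': 6, 'j': 3, 'e': 4, 'a': 6, 'n': 7}
info['r'] = 6 → {'f': 6, 'j': 3, 'e': 4, 'a': 6, 'n': 7, 'r': 6}
del 'n' → {'f': 6, 'j': 3, 'e': 4, 'a': 6, 'r': 6}
sum of values = 25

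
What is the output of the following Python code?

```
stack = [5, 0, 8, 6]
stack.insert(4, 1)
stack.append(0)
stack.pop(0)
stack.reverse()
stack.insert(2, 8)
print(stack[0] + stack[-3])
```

insert 1 at 4 → [5, 0, 8, 6, 1]
append 0 → [5, 0, 8, 6, 1, 0]
pop(0) removes 5 → [0, 8, 6, 1, 0]
reverse → [0, 1, 6, 8, 0]
insert 8 at 2 → [0, 1, 8, 6, 8, 0]
stack[0]+stack[-3] = 0+6 = 6

6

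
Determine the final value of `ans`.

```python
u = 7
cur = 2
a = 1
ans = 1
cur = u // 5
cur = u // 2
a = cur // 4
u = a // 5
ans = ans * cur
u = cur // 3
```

3

cur = 7//5 = 1
cur = 7//2 = 3
a = 3//4 = 0
u = 0//5 = 0
ans = 1*3 = 3
u = 3//3 = 1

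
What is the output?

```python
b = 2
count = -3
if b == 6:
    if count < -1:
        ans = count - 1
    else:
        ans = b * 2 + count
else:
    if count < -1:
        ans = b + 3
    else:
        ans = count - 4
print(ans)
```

b=2, count=-3
b == 6 is False; count < -1 is True
→ ans = b + 3 = 5

5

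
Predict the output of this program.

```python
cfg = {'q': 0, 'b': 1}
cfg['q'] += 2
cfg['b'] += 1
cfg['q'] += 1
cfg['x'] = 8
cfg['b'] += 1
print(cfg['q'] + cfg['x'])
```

11

cfg['q'] = 0+2 = 2 → {'q': 2, 'b': 1}
cfg['b'] = 1+1 = 2 → {'q': 2, 'b': 2}
cfg['q'] = 2+1 = 3 → {'q': 3, 'b': 2}
cfg['x'] = 8 → {'q': 3, 'b': 2, 'x': 8}
cfg['b'] = 2+1 = 3 → {'q': 3, 'b': 3, 'x': 8}
cfg['q']+cfg['x'] = 3+8 = 11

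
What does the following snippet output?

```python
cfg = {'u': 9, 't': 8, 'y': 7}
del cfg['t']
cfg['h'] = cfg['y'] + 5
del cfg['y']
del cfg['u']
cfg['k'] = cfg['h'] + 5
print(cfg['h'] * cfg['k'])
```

del 't' → {'u': 9, 'y': 7}
cfg['h'] = cfg['y']+5 = 12 → {'u': 9, 'y': 7, 'h': 12}
del 'y' → {'u': 9, 'h': 12}
del 'u' → {'h': 12}
cfg['k'] = cfg['h']+5 = 17 → {'h': 12, 'k': 17}
cfg['h']*cfg['k'] = 12*17 = 204

204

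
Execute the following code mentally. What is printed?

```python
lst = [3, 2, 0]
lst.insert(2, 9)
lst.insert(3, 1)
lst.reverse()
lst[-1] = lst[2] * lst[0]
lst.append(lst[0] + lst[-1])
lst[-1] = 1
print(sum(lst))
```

insert 9 at 2 → [3, 2, 9, 0]
insert 1 at 3 → [3, 2, 9, 1, 0]
reverse → [0, 1, 9, 2, 3]
lst[-1] = lst[2]*lst[0] = 9*0 = 0 → [0, 1, 9, 2, 0]
append lst[0]+lst[-1] = 0+0 = 0 → [0, 1, 9, 2, 0, 0]
lst[-1] = 1 → [0, 1, 9, 2, 0, 1]
sum = 13

13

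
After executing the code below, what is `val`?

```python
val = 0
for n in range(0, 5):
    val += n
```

n=0: val = 0+0 = 0
n=1: val = 0+1 = 1
n=2: val = 1+2 = 3
n=3: val = 3+3 = 6
n=4: val = 6+4 = 10

10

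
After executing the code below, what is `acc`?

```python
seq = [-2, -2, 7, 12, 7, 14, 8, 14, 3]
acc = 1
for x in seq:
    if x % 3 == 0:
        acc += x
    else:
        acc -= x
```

x=-2: not %3==0, acc = 1-(-2) = 3
x=-2: not %3==0, acc = 3-(-2) = 5
x=7: not %3==0, acc = 5-7 = -2
x=12: %3==0, acc = (-2)+12 = 10
x=7: not %3==0, acc = 10-7 = 3
x=14: not %3==0, acc = 3-14 = -11
x=8: not %3==0, acc = (-11)-8 = -19
x=14: not %3==0, acc = (-19)-14 = -33
x=3: %3==0, acc = (-33)+3 = -30

-30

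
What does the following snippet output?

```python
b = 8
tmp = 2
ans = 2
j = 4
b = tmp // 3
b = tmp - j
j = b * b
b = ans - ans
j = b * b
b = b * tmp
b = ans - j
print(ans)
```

2

b = 2//3 = 0
b = 2-4 = -2
j = (-2)*(-2) = 4
b = 2-2 = 0
j = 0*0 = 0
b = 0*2 = 0
b = 2-0 = 2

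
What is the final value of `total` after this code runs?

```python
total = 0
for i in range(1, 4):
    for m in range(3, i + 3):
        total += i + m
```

i=1,m=3: total = 0+4 = 4
i=2,m=3: total = 4+5 = 9
i=2,m=4: total = 9+6 = 15
i=3,m=3: total = 15+6 = 21
i=3,m=4: total = 21+7 = 28
i=3,m=5: total = 28+8 = 36

36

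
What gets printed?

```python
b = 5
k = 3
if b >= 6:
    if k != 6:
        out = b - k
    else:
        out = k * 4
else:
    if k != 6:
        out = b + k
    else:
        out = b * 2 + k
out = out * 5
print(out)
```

40

b=5, k=3
b >= 6 is False; k != 6 is True
→ out = b + k = 8
out = 8*5 = 40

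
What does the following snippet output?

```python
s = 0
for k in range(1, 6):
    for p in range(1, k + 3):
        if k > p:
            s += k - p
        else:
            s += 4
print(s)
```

80

k=1,p=1: not 1>1, s = 0+4 = 4
k=1,p=2: not 1>2, s = 4+4 = 8
k=1,p=3: not 1>3, s = 8+4 = 12
k=2,p=1: 2>1, s = 12+1 = 13
k=2,p=2: not 2>2, s = 13+4 = 17
k=2,p=3: not 2>3, s = 17+4 = 21
k=2,p=4: not 2>4, s = 21+4 = 25
k=3,p=1: 3>1, s = 25+2 = 27
k=3,p=2: 3>2, s = 27+1 = 28
k=3,p=3: not 3>3, s = 28+4 = 32
k=3,p=4: not 3>4, s = 32+4 = 36
k=3,p=5: not 3>5, s = 36+4 = 40
k=4,p=1: 4>1, s = 40+3 = 43
k=4,p=2: 4>2, s = 43+2 = 45
k=4,p=3: 4>3, s = 45+1 = 46
k=4,p=4: not 4>4, s = 46+4 = 50
k=4,p=5: not 4>5, s = 50+4 = 54
k=4,p=6: not 4>6, s = 54+4 = 58
k=5,p=1: 5>1, s = 58+4 = 62
k=5,p=2: 5>2, s = 62+3 = 65
k=5,p=3: 5>3, s = 65+2 = 67
k=5,p=4: 5>4, s = 67+1 = 68
k=5,p=5: not 5>5, s = 68+4 = 72
k=5,p=6: not 5>6, s = 72+4 = 76
k=5,p=7: not 5>7, s = 76+4 = 80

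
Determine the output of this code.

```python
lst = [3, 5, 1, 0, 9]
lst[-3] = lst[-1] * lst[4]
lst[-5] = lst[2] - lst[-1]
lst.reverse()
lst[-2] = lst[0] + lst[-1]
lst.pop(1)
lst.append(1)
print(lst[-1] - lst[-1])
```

lst[-3] = lst[-1]*lst[4] = 9*9 = 81 → [3, 5, 81, 0, 9]
lst[-5] = lst[2]-lst[-1] = 81-9 = 72 → [72, 5, 81, 0, 9]
reverse → [9, 0, 81, 5, 72]
lst[-2] = lst[0]+lst[-1] = 9+72 = 81 → [9, 0, 81, 81, 72]
pop(1) removes 0 → [9, 81, 81, 72]
append 1 → [9, 81, 81, 72, 1]
lst[-1]-lst[-1] = 1-1 = 0

0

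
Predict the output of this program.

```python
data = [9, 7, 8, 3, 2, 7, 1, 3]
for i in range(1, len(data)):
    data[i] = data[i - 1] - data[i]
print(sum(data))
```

i=1: data[1] = 9-7 = 2 → [9, 2, 8, 3, 2, 7, 1, 3]
i=2: data[2] = 2-8 = -6 → [9, 2, -6, 3, 2, 7, 1, 3]
i=3: data[3] = (-6)-3 = -9 → [9, 2, -6, -9, 2, 7, 1, 3]
i=4: data[4] = (-9)-2 = -11 → [9, 2, -6, -9, -11, 7, 1, 3]
i=5: data[5] = (-11)-7 = -18 → [9, 2, -6, -9, -11, -18, 1, 3]
i=6: data[6] = (-18)-1 = -19 → [9, 2, -6, -9, -11, -18, -19, 3]
i=7: data[7] = (-19)-3 = -22 → [9, 2, -6, -9, -11, -18, -19, -22]
sum = -74

-74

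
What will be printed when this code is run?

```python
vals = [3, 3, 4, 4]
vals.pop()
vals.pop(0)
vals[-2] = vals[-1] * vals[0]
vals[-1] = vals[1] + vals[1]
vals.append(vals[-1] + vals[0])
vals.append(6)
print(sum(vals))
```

46

pop() removes 4 → [3, 3, 4]
pop(0) removes 3 → [3, 4]
vals[-2] = vals[-1]*vals[0] = 4*3 = 12 → [12, 4]
vals[-1] = vals[1]+vals[1] = 4+4 = 8 → [12, 8]
append vals[-1]+vals[0] = 8+12 = 20 → [12, 8, 20]
append 6 → [12, 8, 20, 6]
sum = 46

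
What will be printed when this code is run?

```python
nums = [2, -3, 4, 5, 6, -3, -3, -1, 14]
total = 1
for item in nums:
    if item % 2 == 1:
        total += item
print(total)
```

item=2: not odd
item=-3: odd, total = 1+(-3) = -2
item=4: not odd
item=5: odd, total = (-2)+5 = 3
item=6: not odd
item=-3: odd, total = 3+(-3) = 0
item=-3: odd, total = 0+(-3) = -3
item=-1: odd, total = (-3)+(-1) = -4
item=14: not odd

-4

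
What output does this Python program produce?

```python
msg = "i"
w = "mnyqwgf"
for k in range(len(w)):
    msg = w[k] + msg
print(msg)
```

k=0: prepend 'm' → 'mi'
k=1: prepend 'n' → 'nmi'
k=2: prepend 'y' → 'ynmi'
k=3: prepend 'q' → 'qynmi'
k=4: prepend 'w' → 'wqynmi'
k=5: prepend 'g' → 'gwqynmi'
k=6: prepend 'f' → 'fgwqynmi'

fgwqynmi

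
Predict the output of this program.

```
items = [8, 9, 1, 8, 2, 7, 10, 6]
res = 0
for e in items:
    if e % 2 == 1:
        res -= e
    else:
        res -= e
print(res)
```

e=8: not odd, res = 0-8 = -8
e=9: odd, res = (-8)-9 = -17
e=1: odd, res = (-17)-1 = -18
e=8: not odd, res = (-18)-8 = -26
e=2: not odd, res = (-26)-2 = -28
e=7: odd, res = (-28)-7 = -35
e=10: not odd, res = (-35)-10 = -45
e=6: not odd, res = (-45)-6 = -51

-51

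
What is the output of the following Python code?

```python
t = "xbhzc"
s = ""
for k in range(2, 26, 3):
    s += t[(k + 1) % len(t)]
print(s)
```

k=2: add t[3]='z' → 'z'
k=5: add t[1]='b' → 'zb'
k=8: add t[4]='c' → 'zbc'
k=11: add t[2]='h' → 'zbch'
k=14: add t[0]='x' → 'zbchx'
k=17: add t[3]='z' → 'zbchxz'
k=20: add t[1]='b' → 'zbchxzb'
k=23: add t[4]='c' → 'zbchxzbc'

zbchxzbc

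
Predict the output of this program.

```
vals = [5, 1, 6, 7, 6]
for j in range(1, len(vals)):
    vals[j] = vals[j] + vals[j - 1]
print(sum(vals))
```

67

j=1: vals[1] = 1+5 = 6 → [5, 6, 6, 7, 6]
j=2: vals[2] = 6+6 = 12 → [5, 6, 12, 7, 6]
j=3: vals[3] = 7+12 = 19 → [5, 6, 12, 19, 6]
j=4: vals[4] = 6+19 = 25 → [5, 6, 12, 19, 25]
sum = 67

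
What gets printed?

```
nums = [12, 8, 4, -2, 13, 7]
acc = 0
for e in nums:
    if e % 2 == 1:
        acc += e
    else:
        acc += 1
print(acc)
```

e=12: not odd, acc = 0+1 = 1
e=8: not odd, acc = 1+1 = 2
e=4: not odd, acc = 2+1 = 3
e=-2: not odd, acc = 3+1 = 4
e=13: odd, acc = 4+13 = 17
e=7: odd, acc = 17+7 = 24

24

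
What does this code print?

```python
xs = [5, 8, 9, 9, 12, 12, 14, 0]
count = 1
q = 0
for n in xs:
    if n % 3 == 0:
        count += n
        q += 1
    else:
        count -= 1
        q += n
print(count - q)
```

8

n=5: not %3==0, count = 1-1 = 0; q=5
n=8: not %3==0, count = 0-1 = -1; q=13
n=9: %3==0, count = (-1)+9 = 8; q=14
n=9: %3==0, count = 8+9 = 17; q=15
n=12: %3==0, count = 17+12 = 29; q=16
n=12: %3==0, count = 29+12 = 41; q=17
n=14: not %3==0, count = 41-1 = 40; q=31
n=0: %3==0, count = 40+0 = 40; q=32
count-q = 40-32 = 8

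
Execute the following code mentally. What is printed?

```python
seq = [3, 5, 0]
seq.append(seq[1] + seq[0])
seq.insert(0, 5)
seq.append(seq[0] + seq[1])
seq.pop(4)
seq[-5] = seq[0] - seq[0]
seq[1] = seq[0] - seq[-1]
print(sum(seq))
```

5

append seq[1]+seq[0] = 5+3 = 8 → [3, 5, 0, 8]
insert 5 at 0 → [5, 3, 5, 0, 8]
append seq[0]+seq[1] = 5+3 = 8 → [5, 3, 5, 0, 8, 8]
pop(4) removes 8 → [5, 3, 5, 0, 8]
seq[-5] = seq[0]-seq[0] = 5-5 = 0 → [0, 3, 5, 0, 8]
seq[1] = seq[0]-seq[-1] = 0-8 = -8 → [0, -8, 5, 0, 8]
sum = 5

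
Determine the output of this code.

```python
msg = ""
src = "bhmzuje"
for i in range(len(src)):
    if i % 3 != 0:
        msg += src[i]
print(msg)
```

hmuj

i=0: skip
i=1: add 'h' → 'h'
i=2: add 'm' → 'hm'
i=3: skip
i=4: add 'u' → 'hmu'
i=5: add 'j' → 'hmuj'
i=6: skip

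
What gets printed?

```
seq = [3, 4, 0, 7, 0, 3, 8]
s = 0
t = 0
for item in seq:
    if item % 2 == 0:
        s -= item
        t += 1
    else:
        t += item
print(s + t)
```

5

item=3: not even; t=3
item=4: even, s = 0-4 = -4; t=4
item=0: even, s = (-4)-0 = -4; t=5
item=7: not even; t=12
item=0: even, s = (-4)-0 = -4; t=13
item=3: not even; t=16
item=8: even, s = (-4)-8 = -12; t=17
s+t = (-12)+17 = 5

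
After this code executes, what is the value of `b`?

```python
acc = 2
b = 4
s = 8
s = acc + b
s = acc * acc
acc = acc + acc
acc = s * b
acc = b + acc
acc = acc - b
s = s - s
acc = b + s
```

4

s = 2+4 = 6
s = 2*2 = 4
acc = 2+2 = 4
acc = 4*4 = 16
acc = 4+16 = 20
acc = 20-4 = 16
s = 4-4 = 0
acc = 4+0 = 4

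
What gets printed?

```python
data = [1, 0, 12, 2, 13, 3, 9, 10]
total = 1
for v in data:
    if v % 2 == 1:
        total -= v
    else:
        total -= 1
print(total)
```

v=1: odd, total = 1-1 = 0
v=0: not odd, total = 0-1 = -1
v=12: not odd, total = (-1)-1 = -2
v=2: not odd, total = (-2)-1 = -3
v=13: odd, total = (-3)-13 = -16
v=3: odd, total = (-16)-3 = -19
v=9: odd, total = (-19)-9 = -28
v=10: not odd, total = (-28)-1 = -29

-29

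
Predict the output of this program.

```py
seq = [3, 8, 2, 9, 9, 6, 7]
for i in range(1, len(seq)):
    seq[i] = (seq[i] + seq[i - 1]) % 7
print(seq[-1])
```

2

i=1: seq[1] = (8+3)%7 = 4 → [3, 4, 2, 9, 9, 6, 7]
i=2: seq[2] = (2+4)%7 = 6 → [3, 4, 6, 9, 9, 6, 7]
i=3: seq[3] = (9+6)%7 = 1 → [3, 4, 6, 1, 9, 6, 7]
i=4: seq[4] = (9+1)%7 = 3 → [3, 4, 6, 1, 3, 6, 7]
i=5: seq[5] = (6+3)%7 = 2 → [3, 4, 6, 1, 3, 2, 7]
i=6: seq[6] = (7+2)%7 = 2 → [3, 4, 6, 1, 3, 2, 2]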